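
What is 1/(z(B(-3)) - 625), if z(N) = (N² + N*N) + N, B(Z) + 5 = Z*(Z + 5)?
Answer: -1/394 ≈ -0.0025381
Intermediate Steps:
B(Z) = -5 + Z*(5 + Z) (B(Z) = -5 + Z*(Z + 5) = -5 + Z*(5 + Z))
z(N) = N + 2*N² (z(N) = (N² + N²) + N = 2*N² + N = N + 2*N²)
1/(z(B(-3)) - 625) = 1/((-5 + (-3)² + 5*(-3))*(1 + 2*(-5 + (-3)² + 5*(-3))) - 625) = 1/((-5 + 9 - 15)*(1 + 2*(-5 + 9 - 15)) - 625) = 1/(-11*(1 + 2*(-11)) - 625) = 1/(-11*(1 - 22) - 625) = 1/(-11*(-21) - 625) = 1/(231 - 625) = 1/(-394) = -1/394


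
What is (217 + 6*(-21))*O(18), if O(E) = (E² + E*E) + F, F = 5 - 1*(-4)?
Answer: 59787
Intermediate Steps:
F = 9 (F = 5 + 4 = 9)
O(E) = 9 + 2*E² (O(E) = (E² + E*E) + 9 = (E² + E²) + 9 = 2*E² + 9 = 9 + 2*E²)
(217 + 6*(-21))*O(18) = (217 + 6*(-21))*(9 + 2*18²) = (217 - 126)*(9 + 2*324) = 91*(9 + 648) = 91*657 = 59787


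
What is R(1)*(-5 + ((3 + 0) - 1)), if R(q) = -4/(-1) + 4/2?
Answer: -18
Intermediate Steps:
R(q) = 6 (R(q) = -4*(-1) + 4*(½) = 4 + 2 = 6)
R(1)*(-5 + ((3 + 0) - 1)) = 6*(-5 + ((3 + 0) - 1)) = 6*(-5 + (3 - 1)) = 6*(-5 + 2) = 6*(-3) = -18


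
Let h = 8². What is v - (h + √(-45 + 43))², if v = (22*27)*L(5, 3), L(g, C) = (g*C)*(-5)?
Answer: -48644 - 128*I*√2 ≈ -48644.0 - 181.02*I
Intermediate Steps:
L(g, C) = -5*C*g (L(g, C) = (C*g)*(-5) = -5*C*g)
h = 64
v = -44550 (v = (22*27)*(-5*3*5) = 594*(-75) = -44550)
v - (h + √(-45 + 43))² = -44550 - (64 + √(-45 + 43))² = -44550 - (64 + √(-2))² = -44550 - (64 + I*√2)²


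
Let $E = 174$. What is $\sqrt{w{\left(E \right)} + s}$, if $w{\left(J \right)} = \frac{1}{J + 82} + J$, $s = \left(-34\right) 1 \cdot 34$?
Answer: $\frac{i \sqrt{251391}}{16} \approx 31.337 i$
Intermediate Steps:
$s = -1156$ ($s = \left(-34\right) 34 = -1156$)
$w{\left(J \right)} = J + \frac{1}{82 + J}$ ($w{\left(J \right)} = \frac{1}{82 + J} + J = J + \frac{1}{82 + J}$)
$\sqrt{w{\left(E \right)} + s} = \sqrt{\frac{1 + 174^{2} + 82 \cdot 174}{82 + 174} - 1156} = \sqrt{\frac{1 + 30276 + 14268}{256} - 1156} = \sqrt{\frac{1}{256} \cdot 44545 - 1156} = \sqrt{\frac{44545}{256} - 1156} = \sqrt{- \frac{251391}{256}} = \frac{i \sqrt{251391}}{16}$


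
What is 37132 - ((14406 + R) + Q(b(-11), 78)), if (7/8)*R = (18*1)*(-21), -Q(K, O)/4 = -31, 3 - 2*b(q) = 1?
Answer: 23034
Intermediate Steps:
b(q) = 1 (b(q) = 3/2 - ½*1 = 3/2 - ½ = 1)
Q(K, O) = 124 (Q(K, O) = -4*(-31) = 124)
R = -432 (R = 8*((18*1)*(-21))/7 = 8*(18*(-21))/7 = (8/7)*(-378) = -432)
37132 - ((14406 + R) + Q(b(-11), 78)) = 37132 - ((14406 - 432) + 124) = 37132 - (13974 + 124) = 37132 - 1*14098 = 37132 - 14098 = 23034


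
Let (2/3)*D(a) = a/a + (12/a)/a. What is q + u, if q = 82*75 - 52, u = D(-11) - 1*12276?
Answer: -1494677/242 ≈ -6176.4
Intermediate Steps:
D(a) = 3/2 + 18/a² (D(a) = 3*(a/a + (12/a)/a)/2 = 3*(1 + 12/a²)/2 = 3/2 + 18/a²)
u = -2970393/242 (u = (3/2 + 18/(-11)²) - 1*12276 = (3/2 + 18*(1/121)) - 12276 = (3/2 + 18/121) - 12276 = 399/242 - 12276 = -2970393/242 ≈ -12274.)
q = 6098 (q = 6150 - 52 = 6098)
q + u = 6098 - 2970393/242 = -1494677/242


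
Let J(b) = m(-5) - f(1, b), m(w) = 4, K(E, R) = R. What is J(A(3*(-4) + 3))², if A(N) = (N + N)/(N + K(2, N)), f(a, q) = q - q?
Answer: 16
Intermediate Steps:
f(a, q) = 0
A(N) = 1 (A(N) = (N + N)/(N + N) = (2*N)/((2*N)) = (2*N)*(1/(2*N)) = 1)
J(b) = 4 (J(b) = 4 - 1*0 = 4 + 0 = 4)
J(A(3*(-4) + 3))² = 4² = 16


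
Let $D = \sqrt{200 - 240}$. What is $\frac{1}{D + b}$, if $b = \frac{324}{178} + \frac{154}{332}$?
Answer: $\frac{99709726}{1973913613} - \frac{436542152 i \sqrt{10}}{9869568065} \approx 0.050514 - 0.13987 i$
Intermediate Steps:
$b = \frac{33745}{14774}$ ($b = 324 \cdot \frac{1}{178} + 154 \cdot \frac{1}{332} = \frac{162}{89} + \frac{77}{166} = \frac{33745}{14774} \approx 2.2841$)
$D = 2 i \sqrt{10}$ ($D = \sqrt{-40} = 2 i \sqrt{10} \approx 6.3246 i$)
$\frac{1}{D + b} = \frac{1}{2 i \sqrt{10} + \frac{33745}{14774}} = \frac{1}{\frac{33745}{14774} + 2 i \sqrt{10}}$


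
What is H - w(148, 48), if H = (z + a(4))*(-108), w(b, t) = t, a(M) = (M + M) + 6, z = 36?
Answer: -5448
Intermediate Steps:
a(M) = 6 + 2*M (a(M) = 2*M + 6 = 6 + 2*M)
H = -5400 (H = (36 + (6 + 2*4))*(-108) = (36 + (6 + 8))*(-108) = (36 + 14)*(-108) = 50*(-108) = -5400)
H - w(148, 48) = -5400 - 1*48 = -5400 - 48 = -5448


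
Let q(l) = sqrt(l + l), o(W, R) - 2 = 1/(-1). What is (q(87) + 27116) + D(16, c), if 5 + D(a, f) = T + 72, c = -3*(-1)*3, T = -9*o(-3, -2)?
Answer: 27174 + sqrt(174) ≈ 27187.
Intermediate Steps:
o(W, R) = 1 (o(W, R) = 2 + 1/(-1) = 2 - 1 = 1)
q(l) = sqrt(2)*sqrt(l) (q(l) = sqrt(2*l) = sqrt(2)*sqrt(l))
T = -9 (T = -9*1 = -9)
c = 9 (c = 3*3 = 9)
D(a, f) = 58 (D(a, f) = -5 + (-9 + 72) = -5 + 63 = 58)
(q(87) + 27116) + D(16, c) = (sqrt(2)*sqrt(87) + 27116) + 58 = (sqrt(174) + 27116) + 58 = (27116 + sqrt(174)) + 58 = 27174 + sqrt(174)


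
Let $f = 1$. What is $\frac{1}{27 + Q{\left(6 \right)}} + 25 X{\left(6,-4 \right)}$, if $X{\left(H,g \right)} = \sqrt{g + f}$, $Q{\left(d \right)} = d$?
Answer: $\frac{1}{33} + 25 i \sqrt{3} \approx 0.030303 + 43.301 i$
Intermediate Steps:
$X{\left(H,g \right)} = \sqrt{1 + g}$ ($X{\left(H,g \right)} = \sqrt{g + 1} = \sqrt{1 + g}$)
$\frac{1}{27 + Q{\left(6 \right)}} + 25 X{\left(6,-4 \right)} = \frac{1}{27 + 6} + 25 \sqrt{1 - 4} = \frac{1}{33} + 25 \sqrt{-3} = \frac{1}{33} + 25 i \sqrt{3}$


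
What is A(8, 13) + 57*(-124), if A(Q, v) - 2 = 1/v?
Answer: -91857/13 ≈ -7065.9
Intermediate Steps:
A(Q, v) = 2 + 1/v
A(8, 13) + 57*(-124) = (2 + 1/13) + 57*(-124) = (2 + 1/13) - 7068 = 27/13 - 7068 = -91857/13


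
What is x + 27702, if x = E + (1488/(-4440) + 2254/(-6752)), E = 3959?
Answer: 19773776353/624560 ≈ 31660.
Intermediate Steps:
x = 2472215233/624560 (x = 3959 + (1488/(-4440) + 2254/(-6752)) = 3959 + (1488*(-1/4440) + 2254*(-1/6752)) = 3959 + (-62/185 - 1127/3376) = 3959 - 417807/624560 = 2472215233/624560 ≈ 3958.3)
x + 27702 = 2472215233/624560 + 27702 = 19773776353/624560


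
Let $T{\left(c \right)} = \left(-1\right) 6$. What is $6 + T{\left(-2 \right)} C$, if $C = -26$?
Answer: $162$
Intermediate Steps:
$T{\left(c \right)} = -6$
$6 + T{\left(-2 \right)} C = 6 - -156 = 6 + 156 = 162$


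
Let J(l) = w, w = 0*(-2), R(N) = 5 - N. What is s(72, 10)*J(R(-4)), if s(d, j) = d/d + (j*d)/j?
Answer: 0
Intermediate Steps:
s(d, j) = 1 + d (s(d, j) = 1 + (d*j)/j = 1 + d)
w = 0
J(l) = 0
s(72, 10)*J(R(-4)) = (1 + 72)*0 = 73*0 = 0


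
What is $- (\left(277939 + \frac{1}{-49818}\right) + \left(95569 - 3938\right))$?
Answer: $- \frac{18411238259}{49818} \approx -3.6957 \cdot 10^{5}$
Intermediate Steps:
$- (\left(277939 + \frac{1}{-49818}\right) + \left(95569 - 3938\right)) = - (\left(277939 - \frac{1}{49818}\right) + \left(95569 - 3938\right)) = - (\frac{13846365101}{49818} + 91631) = \left(-1\right) \frac{18411238259}{49818} = - \frac{18411238259}{49818}$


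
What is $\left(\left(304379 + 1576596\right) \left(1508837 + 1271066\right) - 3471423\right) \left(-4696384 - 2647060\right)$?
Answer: $-38398314789407542888$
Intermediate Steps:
$\left(\left(304379 + 1576596\right) \left(1508837 + 1271066\right) - 3471423\right) \left(-4696384 - 2647060\right) = \left(1880975 \cdot 2779903 - 3471423\right) \left(-7343444\right) = \left(5228928045425 - 3471423\right) \left(-7343444\right) = 5228924574002 \left(-7343444\right) = -38398314789407542888$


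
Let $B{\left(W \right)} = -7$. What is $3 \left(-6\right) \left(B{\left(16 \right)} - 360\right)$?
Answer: $6606$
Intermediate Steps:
$3 \left(-6\right) \left(B{\left(16 \right)} - 360\right) = 3 \left(-6\right) \left(-7 - 360\right) = \left(-18\right) \left(-367\right) = 6606$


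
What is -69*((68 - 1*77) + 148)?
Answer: -9591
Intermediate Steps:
-69*((68 - 1*77) + 148) = -69*((68 - 77) + 148) = -69*(-9 + 148) = -69*139 = -9591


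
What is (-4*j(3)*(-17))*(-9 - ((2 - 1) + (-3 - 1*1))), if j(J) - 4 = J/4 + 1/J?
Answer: -2074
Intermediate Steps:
j(J) = 4 + 1/J + J/4 (j(J) = 4 + (J/4 + 1/J) = 4 + (1/J + J/4) = 4 + 1/J + J/4)
(-4*j(3)*(-17))*(-9 - ((2 - 1) + (-3 - 1*1))) = (-4*(4 + 1/3 + (¼)*3)*(-17))*(-9 - ((2 - 1) + (-3 - 1*1))) = (-4*(4 + ⅓ + ¾)*(-17))*(-9 - (1 + (-3 - 1))) = (-4*61/12*(-17))*(-9 - (1 - 4)) = (-61/3*(-17))*(-9 - 1*(-3)) = 1037*(-9 + 3)/3 = (1037/3)*(-6) = -2074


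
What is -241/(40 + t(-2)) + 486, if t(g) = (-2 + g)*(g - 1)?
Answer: 25031/52 ≈ 481.37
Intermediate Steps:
t(g) = (-1 + g)*(-2 + g) (t(g) = (-2 + g)*(-1 + g) = (-1 + g)*(-2 + g))
-241/(40 + t(-2)) + 486 = -241/(40 + (2 + (-2)**2 - 3*(-2))) + 486 = -241/(40 + (2 + 4 + 6)) + 486 = -241/(40 + 12) + 486 = -241/52 + 486 = 25031/52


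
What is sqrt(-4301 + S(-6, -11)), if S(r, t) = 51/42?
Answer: I*sqrt(842758)/14 ≈ 65.573*I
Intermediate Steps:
S(r, t) = 17/14 (S(r, t) = 51*(1/42) = 17/14)
sqrt(-4301 + S(-6, -11)) = sqrt(-4301 + 17/14) = sqrt(-60197/14) = I*sqrt(842758)/14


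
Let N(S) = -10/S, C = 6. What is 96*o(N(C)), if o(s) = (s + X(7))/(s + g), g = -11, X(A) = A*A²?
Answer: -49152/19 ≈ -2586.9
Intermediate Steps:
X(A) = A³
o(s) = (343 + s)/(-11 + s) (o(s) = (s + 7³)/(s - 11) = (s + 343)/(-11 + s) = (343 + s)/(-11 + s))
96*o(N(C)) = 96*((343 - 10/6)/(-11 - 10/6)) = 96*((343 - 10*⅙)/(-11 - 10*⅙)) = 96*((343 - 5/3)/(-11 - 5/3)) = 96*((1024/3)/(-38/3)) = 96*(-3/38*1024/3) = 96*(-512/19) = -49152/19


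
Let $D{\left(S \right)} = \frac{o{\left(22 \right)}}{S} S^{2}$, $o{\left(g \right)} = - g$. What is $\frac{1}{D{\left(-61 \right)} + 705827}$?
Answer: $\frac{1}{707169} \approx 1.4141 \cdot 10^{-6}$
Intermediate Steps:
$D{\left(S \right)} = - 22 S$ ($D{\left(S \right)} = \frac{\left(-1\right) 22}{S} S^{2} = - \frac{22}{S} S^{2} = - 22 S$)
$\frac{1}{D{\left(-61 \right)} + 705827} = \frac{1}{\left(-22\right) \left(-61\right) + 705827} = \frac{1}{1342 + 705827} = \frac{1}{707169}$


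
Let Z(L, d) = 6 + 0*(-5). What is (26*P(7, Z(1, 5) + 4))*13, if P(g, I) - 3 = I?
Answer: 4394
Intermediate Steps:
Z(L, d) = 6 (Z(L, d) = 6 + 0 = 6)
P(g, I) = 3 + I
(26*P(7, Z(1, 5) + 4))*13 = (26*(3 + (6 + 4)))*13 = (26*(3 + 10))*13 = (26*13)*13 = 338*13 = 4394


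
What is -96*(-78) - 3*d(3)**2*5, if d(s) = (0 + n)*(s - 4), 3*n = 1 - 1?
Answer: 7488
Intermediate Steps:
n = 0 (n = (1 - 1)/3 = (1/3)*0 = 0)
d(s) = 0 (d(s) = (0 + 0)*(s - 4) = 0*(-4 + s) = 0)
-96*(-78) - 3*d(3)**2*5 = -96*(-78) - 3*0**2*5 = 7488 - 3*0*5 = 7488 + 0*5 = 7488 + 0 = 7488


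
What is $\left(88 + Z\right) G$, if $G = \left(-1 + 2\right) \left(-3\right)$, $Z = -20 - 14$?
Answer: $-162$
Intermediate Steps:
$Z = -34$
$G = -3$ ($G = 1 \left(-3\right) = -3$)
$\left(88 + Z\right) G = \left(88 - 34\right) \left(-3\right) = 54 \left(-3\right) = -162$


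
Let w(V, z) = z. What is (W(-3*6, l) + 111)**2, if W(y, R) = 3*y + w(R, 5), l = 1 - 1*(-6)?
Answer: 3844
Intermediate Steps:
l = 7 (l = 1 + 6 = 7)
W(y, R) = 5 + 3*y (W(y, R) = 3*y + 5 = 5 + 3*y)
(W(-3*6, l) + 111)**2 = ((5 + 3*(-3*6)) + 111)**2 = ((5 + 3*(-18)) + 111)**2 = ((5 - 54) + 111)**2 = (-49 + 111)**2 = 62**2 = 3844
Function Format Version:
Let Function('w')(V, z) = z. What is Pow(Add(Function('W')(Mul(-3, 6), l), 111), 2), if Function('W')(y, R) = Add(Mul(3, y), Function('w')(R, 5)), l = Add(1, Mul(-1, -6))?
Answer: 3844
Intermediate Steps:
l = 7 (l = Add(1, 6) = 7)
Function('W')(y, R) = Add(5, Mul(3, y)) (Function('W')(y, R) = Add(Mul(3, y), 5) = Add(5, Mul(3, y)))
Pow(Add(Function('W')(Mul(-3, 6), l), 111), 2) = Pow(Add(Add(5, Mul(3, Mul(-3, 6))), 111), 2) = Pow(Add(Add(5, Mul(3, -18)), 111), 2) = Pow(Add(Add(5, -54), 111), 2) = Pow(Add(-49, 111), 2) = Pow(62, 2) = 3844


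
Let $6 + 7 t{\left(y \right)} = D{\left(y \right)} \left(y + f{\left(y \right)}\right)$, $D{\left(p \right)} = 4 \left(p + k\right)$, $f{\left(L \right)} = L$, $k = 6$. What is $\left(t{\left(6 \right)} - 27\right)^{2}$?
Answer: $\frac{145161}{49} \approx 2962.5$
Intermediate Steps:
$D{\left(p \right)} = 24 + 4 p$ ($D{\left(p \right)} = 4 \left(p + 6\right) = 4 \left(6 + p\right) = 24 + 4 p$)
$t{\left(y \right)} = - \frac{6}{7} + \frac{2 y \left(24 + 4 y\right)}{7}$ ($t{\left(y \right)} = - \frac{6}{7} + \frac{\left(24 + 4 y\right) \left(y + y\right)}{7} = - \frac{6}{7} + \frac{\left(24 + 4 y\right) 2 y}{7} = - \frac{6}{7} + \frac{2 y \left(24 + 4 y\right)}{7}$)
$\left(t{\left(6 \right)} - 27\right)^{2} = \left(\left(- \frac{6}{7} + \frac{8}{7} \cdot 6 \left(6 + 6\right)\right) - 27\right)^{2} = \left(\left(- \frac{6}{7} + \frac{8}{7} \cdot 6 \cdot 12\right) - 27\right)^{2} = \left(\left(- \frac{6}{7} + \frac{576}{7}\right) - 27\right)^{2} = \left(\frac{570}{7} - 27\right)^{2} = \left(\frac{381}{7}\right)^{2} = \frac{145161}{49}$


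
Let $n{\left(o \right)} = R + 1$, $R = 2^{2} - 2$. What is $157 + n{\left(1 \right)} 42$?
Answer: $283$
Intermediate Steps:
$R = 2$ ($R = 4 - 2 = 2$)
$n{\left(o \right)} = 3$ ($n{\left(o \right)} = 2 + 1 = 3$)
$157 + n{\left(1 \right)} 42 = 157 + 3 \cdot 42 = 157 + 126 = 283$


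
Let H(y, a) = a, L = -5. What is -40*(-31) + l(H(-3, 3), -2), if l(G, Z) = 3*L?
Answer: 1225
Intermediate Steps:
l(G, Z) = -15 (l(G, Z) = 3*(-5) = -15)
-40*(-31) + l(H(-3, 3), -2) = -40*(-31) - 15 = 1240 - 15 = 1225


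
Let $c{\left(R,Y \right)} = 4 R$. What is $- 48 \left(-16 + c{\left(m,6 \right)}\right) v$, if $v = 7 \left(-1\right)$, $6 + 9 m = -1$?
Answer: $- \frac{19264}{3} \approx -6421.3$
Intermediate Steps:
$m = - \frac{7}{9}$ ($m = - \frac{2}{3} + \frac{1}{9} \left(-1\right) = - \frac{2}{3} - \frac{1}{9} = - \frac{7}{9} \approx -0.77778$)
$v = -7$
$- 48 \left(-16 + c{\left(m,6 \right)}\right) v = - 48 \left(-16 + 4 \left(- \frac{7}{9}\right)\right) \left(-7\right) = - 48 \left(-16 - \frac{28}{9}\right) \left(-7\right) = \left(-48\right) \left(- \frac{172}{9}\right) \left(-7\right) = \frac{2752}{3} \left(-7\right) = - \frac{19264}{3}$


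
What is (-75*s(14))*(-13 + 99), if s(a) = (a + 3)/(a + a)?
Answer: -54825/14 ≈ -3916.1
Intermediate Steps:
s(a) = (3 + a)/(2*a) (s(a) = (3 + a)/((2*a)) = (3 + a)*(1/(2*a)) = (3 + a)/(2*a))
(-75*s(14))*(-13 + 99) = (-75*(3 + 14)/(2*14))*(-13 + 99) = -75*17/(2*14)*86 = -75*17/28*86 = -1275/28*86 = -54825/14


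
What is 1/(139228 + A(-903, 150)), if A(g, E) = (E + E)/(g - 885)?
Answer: 149/20744947 ≈ 7.1825e-6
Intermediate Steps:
A(g, E) = 2*E/(-885 + g) (A(g, E) = (2*E)/(-885 + g) = 2*E/(-885 + g))
1/(139228 + A(-903, 150)) = 1/(139228 + 2*150/(-885 - 903)) = 1/(139228 + 2*150/(-1788)) = 1/(139228 + 2*150*(-1/1788)) = 1/(139228 - 25/149) = 1/(20744947/149) = 149/20744947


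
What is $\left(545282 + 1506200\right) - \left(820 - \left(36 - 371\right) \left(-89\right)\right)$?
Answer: $2080477$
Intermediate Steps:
$\left(545282 + 1506200\right) - \left(820 - \left(36 - 371\right) \left(-89\right)\right) = 2051482 - -28995 = 2051482 + \left(-820 + 29815\right) = 2051482 + 28995 = 2080477$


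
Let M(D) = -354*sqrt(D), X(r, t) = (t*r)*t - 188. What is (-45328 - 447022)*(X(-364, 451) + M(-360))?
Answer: 36452684137200 + 1045751400*I*sqrt(10) ≈ 3.6453e+13 + 3.307e+9*I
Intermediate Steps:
X(r, t) = -188 + r*t**2 (X(r, t) = (r*t)*t - 188 = r*t**2 - 188 = -188 + r*t**2)
(-45328 - 447022)*(X(-364, 451) + M(-360)) = (-45328 - 447022)*((-188 - 364*451**2) - 2124*I*sqrt(10)) = -492350*((-188 - 364*203401) - 2124*I*sqrt(10)) = -492350*((-188 - 74037964) - 2124*I*sqrt(10)) = -492350*(-74038152 - 2124*I*sqrt(10)) = 36452684137200 + 1045751400*I*sqrt(10)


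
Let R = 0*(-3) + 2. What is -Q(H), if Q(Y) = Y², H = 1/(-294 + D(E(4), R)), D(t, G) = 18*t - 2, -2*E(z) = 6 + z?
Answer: -1/148996 ≈ -6.7116e-6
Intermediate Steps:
R = 2 (R = 0 + 2 = 2)
E(z) = -3 - z/2 (E(z) = -(6 + z)/2 = -3 - z/2)
D(t, G) = -2 + 18*t
H = -1/386 (H = 1/(-294 + (-2 + 18*(-3 - ½*4))) = 1/(-294 + (-2 + 18*(-3 - 2))) = 1/(-294 + (-2 + 18*(-5))) = 1/(-294 + (-2 - 90)) = 1/(-294 - 92) = 1/(-386) = -1/386 ≈ -0.0025907)
-Q(H) = -(-1/386)² = -1*1/148996 = -1/148996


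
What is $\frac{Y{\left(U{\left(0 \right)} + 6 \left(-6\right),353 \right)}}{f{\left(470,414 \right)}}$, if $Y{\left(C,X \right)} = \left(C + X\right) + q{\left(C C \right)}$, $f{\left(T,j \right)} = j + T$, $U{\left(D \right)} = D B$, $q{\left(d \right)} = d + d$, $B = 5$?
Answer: $\frac{2909}{884} \approx 3.2907$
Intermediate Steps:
$q{\left(d \right)} = 2 d$
$U{\left(D \right)} = 5 D$ ($U{\left(D \right)} = D 5 = 5 D$)
$f{\left(T,j \right)} = T + j$
$Y{\left(C,X \right)} = C + X + 2 C^{2}$ ($Y{\left(C,X \right)} = \left(C + X\right) + 2 C C = \left(C + X\right) + 2 C^{2} = C + X + 2 C^{2}$)
$\frac{Y{\left(U{\left(0 \right)} + 6 \left(-6\right),353 \right)}}{f{\left(470,414 \right)}} = \frac{\left(5 \cdot 0 + 6 \left(-6\right)\right) + 353 + 2 \left(5 \cdot 0 + 6 \left(-6\right)\right)^{2}}{470 + 414} = \frac{\left(0 - 36\right) + 353 + 2 \left(0 - 36\right)^{2}}{884} = \left(-36 + 353 + 2 \left(-36\right)^{2}\right) \frac{1}{884} = \left(-36 + 353 + 2 \cdot 1296\right) \frac{1}{884} = \left(-36 + 353 + 2592\right) \frac{1}{884} = 2909 \cdot \frac{1}{884} = \frac{2909}{884}$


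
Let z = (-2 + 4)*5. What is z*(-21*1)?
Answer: -210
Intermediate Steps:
z = 10 (z = 2*5 = 10)
z*(-21*1) = 10*(-21*1) = 10*(-21) = -210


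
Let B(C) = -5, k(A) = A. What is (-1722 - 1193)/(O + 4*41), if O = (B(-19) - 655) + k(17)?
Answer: 2915/479 ≈ 6.0856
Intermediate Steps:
O = -643 (O = (-5 - 655) + 17 = -660 + 17 = -643)
(-1722 - 1193)/(O + 4*41) = (-1722 - 1193)/(-643 + 4*41) = -2915/(-643 + 164) = -2915/(-479) = -2915*(-1/479) = 2915/479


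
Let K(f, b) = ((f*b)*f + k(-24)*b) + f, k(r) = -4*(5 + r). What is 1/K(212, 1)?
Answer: 1/45232 ≈ 2.2108e-5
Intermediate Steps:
k(r) = -20 - 4*r
K(f, b) = f + 76*b + b*f² (K(f, b) = ((f*b)*f + (-20 - 4*(-24))*b) + f = ((b*f)*f + (-20 + 96)*b) + f = (b*f² + 76*b) + f = (76*b + b*f²) + f = f + 76*b + b*f²)
1/K(212, 1) = 1/(212 + 76*1 + 1*212²) = 1/(212 + 76 + 1*44944) = 1/(212 + 76 + 44944) = 1/45232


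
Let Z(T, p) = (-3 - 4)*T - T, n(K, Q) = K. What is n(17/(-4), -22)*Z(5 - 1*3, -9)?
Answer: 68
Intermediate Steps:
Z(T, p) = -8*T (Z(T, p) = -7*T - T = -8*T)
n(17/(-4), -22)*Z(5 - 1*3, -9) = (17/(-4))*(-8*(5 - 1*3)) = (17*(-¼))*(-8*(5 - 3)) = -(-34)*2 = -17/4*(-16) = 68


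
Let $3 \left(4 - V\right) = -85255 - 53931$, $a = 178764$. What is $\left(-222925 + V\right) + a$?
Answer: $\frac{6715}{3} \approx 2238.3$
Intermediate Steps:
$V = \frac{139198}{3}$ ($V = 4 - \frac{-85255 - 53931}{3} = 4 - - \frac{139186}{3} = 4 + \frac{139186}{3} = \frac{139198}{3} \approx 46399.0$)
$\left(-222925 + V\right) + a = \left(-222925 + \frac{139198}{3}\right) + 178764 = - \frac{529577}{3} + 178764 = \frac{6715}{3}$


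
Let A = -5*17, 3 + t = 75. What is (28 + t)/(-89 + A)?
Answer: -50/87 ≈ -0.57471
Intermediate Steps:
t = 72 (t = -3 + 75 = 72)
A = -85
(28 + t)/(-89 + A) = (28 + 72)/(-89 - 85) = 100/(-174) = 100*(-1/174) = -50/87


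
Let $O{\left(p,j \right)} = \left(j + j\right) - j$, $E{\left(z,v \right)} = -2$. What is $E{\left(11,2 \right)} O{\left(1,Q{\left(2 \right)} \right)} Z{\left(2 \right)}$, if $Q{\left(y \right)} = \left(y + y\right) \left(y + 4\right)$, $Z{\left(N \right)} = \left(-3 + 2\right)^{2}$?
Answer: $-48$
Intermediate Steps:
$Z{\left(N \right)} = 1$ ($Z{\left(N \right)} = \left(-1\right)^{2} = 1$)
$Q{\left(y \right)} = 2 y \left(4 + y\right)$
$O{\left(p,j \right)} = j$ ($O{\left(p,j \right)} = 2 j - j = j$)
$E{\left(11,2 \right)} O{\left(1,Q{\left(2 \right)} \right)} Z{\left(2 \right)} = - 2 \cdot 2 \cdot 2 \left(4 + 2\right) 1 = - 2 \cdot 2 \cdot 2 \cdot 6 \cdot 1 = \left(-2\right) 24 \cdot 1 = \left(-48\right) 1 = -48$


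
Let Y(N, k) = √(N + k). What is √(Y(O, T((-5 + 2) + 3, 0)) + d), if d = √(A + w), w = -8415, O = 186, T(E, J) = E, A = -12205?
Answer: √(√186 + 2*I*√5155) ≈ 8.8848 + 8.081*I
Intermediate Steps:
d = 2*I*√5155 (d = √(-12205 - 8415) = √(-20620) = 2*I*√5155 ≈ 143.6*I)
√(Y(O, T((-5 + 2) + 3, 0)) + d) = √(√(186 + ((-5 + 2) + 3)) + 2*I*√5155) = √(√(186 + (-3 + 3)) + 2*I*√5155) = √(√(186 + 0) + 2*I*√5155) = √(√186 + 2*I*√5155)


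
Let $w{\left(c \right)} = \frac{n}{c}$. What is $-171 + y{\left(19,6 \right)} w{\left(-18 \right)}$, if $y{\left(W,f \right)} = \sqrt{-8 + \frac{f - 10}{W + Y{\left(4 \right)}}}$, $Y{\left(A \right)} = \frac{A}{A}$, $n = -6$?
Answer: $-171 + \frac{i \sqrt{205}}{15} \approx -171.0 + 0.95452 i$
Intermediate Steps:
$Y{\left(A \right)} = 1$
$y{\left(W,f \right)} = \sqrt{-8 + \frac{-10 + f}{1 + W}}$ ($y{\left(W,f \right)} = \sqrt{-8 + \frac{f - 10}{W + 1}} = \sqrt{-8 + \frac{-10 + f}{1 + W}}$)
$w{\left(c \right)} = - \frac{6}{c}$
$-171 + y{\left(19,6 \right)} w{\left(-18 \right)} = -171 + \sqrt{\frac{-18 + 6 - 152}{1 + 19}} \left(- \frac{6}{-18}\right) = -171 + \sqrt{\frac{-18 + 6 - 152}{20}} \left(\left(-6\right) \left(- \frac{1}{18}\right)\right) = -171 + \sqrt{\frac{1}{20} \left(-164\right)} \frac{1}{3} = -171 + \sqrt{- \frac{41}{5}} \cdot \frac{1}{3} = -171 + \frac{i \sqrt{205}}{5} \cdot \frac{1}{3} = -171 + \frac{i \sqrt{205}}{15}$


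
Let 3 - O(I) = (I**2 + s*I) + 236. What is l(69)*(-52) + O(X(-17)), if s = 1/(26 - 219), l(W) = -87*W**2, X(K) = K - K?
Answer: 21538531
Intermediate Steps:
X(K) = 0
s = -1/193 (s = 1/(-193) = -1/193 ≈ -0.0051813)
O(I) = -233 - I**2 + I/193 (O(I) = 3 - ((I**2 - I/193) + 236) = 3 - (236 + I**2 - I/193) = 3 + (-236 - I**2 + I/193) = -233 - I**2 + I/193)
l(69)*(-52) + O(X(-17)) = -87*69**2*(-52) + (-233 - 1*0**2 + (1/193)*0) = -87*4761*(-52) + (-233 - 1*0 + 0) = -414207*(-52) + (-233 + 0 + 0) = 21538764 - 233 = 21538531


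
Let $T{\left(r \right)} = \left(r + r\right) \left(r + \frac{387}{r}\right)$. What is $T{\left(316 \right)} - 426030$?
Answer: $-225544$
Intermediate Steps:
$T{\left(r \right)} = 2 r \left(r + \frac{387}{r}\right)$
$T{\left(316 \right)} - 426030 = \left(774 + 2 \cdot 316^{2}\right) - 426030 = \left(774 + 2 \cdot 99856\right) - 426030 = \left(774 + 199712\right) - 426030 = 200486 - 426030 = -225544$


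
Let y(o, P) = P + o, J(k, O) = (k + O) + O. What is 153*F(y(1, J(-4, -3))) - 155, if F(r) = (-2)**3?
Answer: -1379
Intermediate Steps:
J(k, O) = k + 2*O (J(k, O) = (O + k) + O = k + 2*O)
F(r) = -8
153*F(y(1, J(-4, -3))) - 155 = 153*(-8) - 155 = -1224 - 155 = -1379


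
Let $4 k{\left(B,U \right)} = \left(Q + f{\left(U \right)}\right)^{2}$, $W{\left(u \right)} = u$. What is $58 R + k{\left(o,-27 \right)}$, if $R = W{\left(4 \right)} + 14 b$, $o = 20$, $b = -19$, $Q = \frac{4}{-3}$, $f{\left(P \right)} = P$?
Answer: $- \frac{539831}{36} \approx -14995.0$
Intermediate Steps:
$Q = - \frac{4}{3}$ ($Q = 4 \left(- \frac{1}{3}\right) = - \frac{4}{3} \approx -1.3333$)
$k{\left(B,U \right)} = \frac{\left(- \frac{4}{3} + U\right)^{2}}{4}$
$R = -262$ ($R = 4 + 14 \left(-19\right) = 4 - 266 = -262$)
$58 R + k{\left(o,-27 \right)} = 58 \left(-262\right) + \frac{\left(-4 + 3 \left(-27\right)\right)^{2}}{36} = -15196 + \frac{\left(-4 - 81\right)^{2}}{36} = -15196 + \frac{\left(-85\right)^{2}}{36} = -15196 + \frac{1}{36} \cdot 7225 = -15196 + \frac{7225}{36} = - \frac{539831}{36}$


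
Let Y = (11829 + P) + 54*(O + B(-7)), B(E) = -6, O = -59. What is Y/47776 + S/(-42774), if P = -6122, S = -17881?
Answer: 474128567/1021785312 ≈ 0.46402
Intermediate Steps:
Y = 2197 (Y = (11829 - 6122) + 54*(-59 - 6) = 5707 + 54*(-65) = 5707 - 3510 = 2197)
Y/47776 + S/(-42774) = 2197/47776 - 17881/(-42774) = 2197*(1/47776) - 17881*(-1/42774) = 2197/47776 + 17881/42774 = 474128567/1021785312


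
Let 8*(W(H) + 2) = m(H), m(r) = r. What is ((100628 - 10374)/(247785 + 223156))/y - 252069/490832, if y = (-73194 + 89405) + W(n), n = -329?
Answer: -15353904879467023/29898011214776816 ≈ -0.51354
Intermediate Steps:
W(H) = -2 + H/8
y = 129343/8 (y = (-73194 + 89405) + (-2 + (⅛)*(-329)) = 16211 + (-2 - 329/8) = 16211 - 345/8 = 129343/8 ≈ 16168.)
((100628 - 10374)/(247785 + 223156))/y - 252069/490832 = ((100628 - 10374)/(247785 + 223156))/(129343/8) - 252069/490832 = (90254/470941)*(8/129343) - 252069*1/490832 = (90254*(1/470941))*(8/129343) - 252069/490832 = (90254/470941)*(8/129343) - 252069/490832 = 722032/60912921763 - 252069/490832 = -15353904879467023/29898011214776816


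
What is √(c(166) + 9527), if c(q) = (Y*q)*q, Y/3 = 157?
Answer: √12988403 ≈ 3603.9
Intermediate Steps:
Y = 471 (Y = 3*157 = 471)
c(q) = 471*q² (c(q) = (471*q)*q = 471*q²)
√(c(166) + 9527) = √(471*166² + 9527) = √(471*27556 + 9527) = √(12978876 + 9527) = √12988403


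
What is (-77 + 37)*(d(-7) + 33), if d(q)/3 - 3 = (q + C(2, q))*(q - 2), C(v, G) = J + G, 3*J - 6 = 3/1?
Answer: -13560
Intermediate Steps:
J = 3 (J = 2 + (3/1)/3 = 2 + (3*1)/3 = 2 + (⅓)*3 = 2 + 1 = 3)
C(v, G) = 3 + G
d(q) = 9 + 3*(-2 + q)*(3 + 2*q) (d(q) = 9 + 3*((q + (3 + q))*(q - 2)) = 9 + 3*((3 + 2*q)*(-2 + q)) = 9 + 3*((-2 + q)*(3 + 2*q)) = 9 + 3*(-2 + q)*(3 + 2*q))
(-77 + 37)*(d(-7) + 33) = (-77 + 37)*((-9 - 3*(-7) + 6*(-7)²) + 33) = -40*((-9 + 21 + 6*49) + 33) = -40*((-9 + 21 + 294) + 33) = -40*(306 + 33) = -40*339 = -13560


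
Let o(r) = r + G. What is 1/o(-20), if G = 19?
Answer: -1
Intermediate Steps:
o(r) = 19 + r (o(r) = r + 19 = 19 + r)
1/o(-20) = 1/(19 - 20) = 1/(-1) = -1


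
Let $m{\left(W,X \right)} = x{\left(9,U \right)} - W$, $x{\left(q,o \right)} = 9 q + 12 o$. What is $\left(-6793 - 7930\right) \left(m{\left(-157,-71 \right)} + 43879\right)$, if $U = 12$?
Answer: $-651654703$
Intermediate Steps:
$m{\left(W,X \right)} = 225 - W$ ($m{\left(W,X \right)} = \left(9 \cdot 9 + 12 \cdot 12\right) - W = \left(81 + 144\right) - W = 225 - W$)
$\left(-6793 - 7930\right) \left(m{\left(-157,-71 \right)} + 43879\right) = \left(-6793 - 7930\right) \left(\left(225 - -157\right) + 43879\right) = - 14723 \left(\left(225 + 157\right) + 43879\right) = - 14723 \left(382 + 43879\right) = \left(-14723\right) 44261 = -651654703$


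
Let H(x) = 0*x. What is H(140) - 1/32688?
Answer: -1/32688 ≈ -3.0592e-5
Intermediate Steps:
H(x) = 0
H(140) - 1/32688 = 0 - 1/32688 = -1/32688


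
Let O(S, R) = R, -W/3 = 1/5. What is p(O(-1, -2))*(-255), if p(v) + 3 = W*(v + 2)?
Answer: 765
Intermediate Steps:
W = -⅗ (W = -3/5 = -3*⅕ = -⅗ ≈ -0.60000)
p(v) = -21/5 - 3*v/5 (p(v) = -3 - 3*(v + 2)/5 = -3 - 3*(2 + v)/5 = -3 + (-6/5 - 3*v/5) = -21/5 - 3*v/5)
p(O(-1, -2))*(-255) = (-21/5 - ⅗*(-2))*(-255) = (-21/5 + 6/5)*(-255) = -3*(-255) = 765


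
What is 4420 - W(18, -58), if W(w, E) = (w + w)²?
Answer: 3124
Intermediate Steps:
W(w, E) = 4*w² (W(w, E) = (2*w)² = 4*w²)
4420 - W(18, -58) = 4420 - 4*18² = 4420 - 4*324 = 4420 - 1*1296 = 4420 - 1296 = 3124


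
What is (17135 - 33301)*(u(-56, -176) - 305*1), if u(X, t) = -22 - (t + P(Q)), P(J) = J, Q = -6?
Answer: 2344070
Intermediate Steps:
u(X, t) = -16 - t (u(X, t) = -22 - (t - 6) = -22 - (-6 + t) = -22 + (6 - t) = -16 - t)
(17135 - 33301)*(u(-56, -176) - 305*1) = (17135 - 33301)*((-16 - 1*(-176)) - 305*1) = -16166*((-16 + 176) - 305) = -16166*(160 - 305) = -16166*(-145) = 2344070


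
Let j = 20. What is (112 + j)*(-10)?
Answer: -1320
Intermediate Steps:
(112 + j)*(-10) = (112 + 20)*(-10) = 132*(-10) = -1320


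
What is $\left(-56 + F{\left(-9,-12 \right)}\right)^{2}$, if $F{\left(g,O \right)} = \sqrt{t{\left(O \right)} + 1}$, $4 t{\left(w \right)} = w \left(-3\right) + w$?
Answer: $\left(56 - \sqrt{7}\right)^{2} \approx 2846.7$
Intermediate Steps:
$t{\left(w \right)} = - \frac{w}{2}$ ($t{\left(w \right)} = \frac{w \left(-3\right) + w}{4} = \frac{- 3 w + w}{4} = \frac{\left(-2\right) w}{4} = - \frac{w}{2}$)
$F{\left(g,O \right)} = \sqrt{1 - \frac{O}{2}}$ ($F{\left(g,O \right)} = \sqrt{- \frac{O}{2} + 1} = \sqrt{1 - \frac{O}{2}}$)
$\left(-56 + F{\left(-9,-12 \right)}\right)^{2} = \left(-56 + \frac{\sqrt{4 - -24}}{2}\right)^{2} = \left(-56 + \frac{\sqrt{4 + 24}}{2}\right)^{2} = \left(-56 + \frac{\sqrt{28}}{2}\right)^{2} = \left(-56 + \frac{2 \sqrt{7}}{2}\right)^{2} = \left(-56 + \sqrt{7}\right)^{2}$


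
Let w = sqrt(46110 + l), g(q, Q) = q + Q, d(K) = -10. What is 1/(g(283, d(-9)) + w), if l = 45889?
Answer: -273/17470 + sqrt(91999)/17470 ≈ 0.0017352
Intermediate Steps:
g(q, Q) = Q + q
w = sqrt(91999) (w = sqrt(46110 + 45889) = sqrt(91999) ≈ 303.31)
1/(g(283, d(-9)) + w) = 1/((-10 + 283) + sqrt(91999)) = 1/(273 + sqrt(91999))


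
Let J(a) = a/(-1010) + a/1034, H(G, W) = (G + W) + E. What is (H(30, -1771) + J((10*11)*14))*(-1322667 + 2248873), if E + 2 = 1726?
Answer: -74899500602/4747 ≈ -1.5778e+7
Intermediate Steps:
E = 1724 (E = -2 + 1726 = 1724)
H(G, W) = 1724 + G + W (H(G, W) = (G + W) + 1724 = 1724 + G + W)
J(a) = -6*a/261085 (J(a) = a*(-1/1010) + a*(1/1034) = -a/1010 + a/1034 = -6*a/261085)
(H(30, -1771) + J((10*11)*14))*(-1322667 + 2248873) = ((1724 + 30 - 1771) - 6*10*11*14/261085)*(-1322667 + 2248873) = (-17 - 12*14/4747)*926206 = (-17 - 6/261085*1540)*926206 = (-17 - 168/4747)*926206 = -80867/4747*926206 = -74899500602/4747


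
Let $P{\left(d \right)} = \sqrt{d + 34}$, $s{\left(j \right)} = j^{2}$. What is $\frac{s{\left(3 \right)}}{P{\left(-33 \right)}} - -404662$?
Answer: $404671$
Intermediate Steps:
$P{\left(d \right)} = \sqrt{34 + d}$
$\frac{s{\left(3 \right)}}{P{\left(-33 \right)}} - -404662 = \frac{3^{2}}{\sqrt{34 - 33}} - -404662 = \frac{9}{\sqrt{1}} + 404662 = \frac{9}{1} + 404662 = 9 \cdot 1 + 404662 = 9 + 404662 = 404671$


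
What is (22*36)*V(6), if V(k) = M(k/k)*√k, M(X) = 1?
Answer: 792*√6 ≈ 1940.0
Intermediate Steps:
V(k) = √k (V(k) = 1*√k = √k)
(22*36)*V(6) = (22*36)*√6 = 792*√6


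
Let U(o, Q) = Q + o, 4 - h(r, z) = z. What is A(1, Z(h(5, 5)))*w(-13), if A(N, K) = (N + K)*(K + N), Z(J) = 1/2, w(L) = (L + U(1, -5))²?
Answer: 2601/4 ≈ 650.25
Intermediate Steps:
h(r, z) = 4 - z
w(L) = (-4 + L)² (w(L) = (L + (-5 + 1))² = (L - 4)² = (-4 + L)²)
Z(J) = ½
A(N, K) = (K + N)² (A(N, K) = (K + N)*(K + N) = (K + N)²)
A(1, Z(h(5, 5)))*w(-13) = (½ + 1)²*(-4 - 13)² = (3/2)²*(-17)² = (9/4)*289 = 2601/4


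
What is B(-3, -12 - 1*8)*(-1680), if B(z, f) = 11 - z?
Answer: -23520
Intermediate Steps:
B(-3, -12 - 1*8)*(-1680) = (11 - 1*(-3))*(-1680) = (11 + 3)*(-1680) = 14*(-1680) = -23520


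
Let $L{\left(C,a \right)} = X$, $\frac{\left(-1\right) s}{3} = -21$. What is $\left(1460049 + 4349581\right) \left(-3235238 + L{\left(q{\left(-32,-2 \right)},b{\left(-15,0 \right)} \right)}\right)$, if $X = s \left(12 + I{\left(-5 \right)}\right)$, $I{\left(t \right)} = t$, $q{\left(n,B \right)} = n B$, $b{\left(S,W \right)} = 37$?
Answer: $-18792973695110$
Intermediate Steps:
$q{\left(n,B \right)} = B n$
$s = 63$ ($s = \left(-3\right) \left(-21\right) = 63$)
$X = 441$ ($X = 63 \left(12 - 5\right) = 63 \cdot 7 = 441$)
$L{\left(C,a \right)} = 441$
$\left(1460049 + 4349581\right) \left(-3235238 + L{\left(q{\left(-32,-2 \right)},b{\left(-15,0 \right)} \right)}\right) = \left(1460049 + 4349581\right) \left(-3235238 + 441\right) = 5809630 \left(-3234797\right) = -18792973695110$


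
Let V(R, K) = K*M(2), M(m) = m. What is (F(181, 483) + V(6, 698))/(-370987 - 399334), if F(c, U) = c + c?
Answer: -1758/770321 ≈ -0.0022822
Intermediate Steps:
F(c, U) = 2*c
V(R, K) = 2*K (V(R, K) = K*2 = 2*K)
(F(181, 483) + V(6, 698))/(-370987 - 399334) = (2*181 + 2*698)/(-370987 - 399334) = (362 + 1396)/(-770321) = 1758*(-1/770321) = -1758/770321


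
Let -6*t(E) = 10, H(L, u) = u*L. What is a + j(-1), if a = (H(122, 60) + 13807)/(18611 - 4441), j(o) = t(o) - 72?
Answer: -3068189/42510 ≈ -72.176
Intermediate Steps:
H(L, u) = L*u
t(E) = -5/3 (t(E) = -⅙*10 = -5/3)
j(o) = -221/3 (j(o) = -5/3 - 72 = -221/3)
a = 21127/14170 (a = (122*60 + 13807)/(18611 - 4441) = (7320 + 13807)/14170 = 21127*(1/14170) = 21127/14170 ≈ 1.4910)
a + j(-1) = 21127/14170 - 221/3 = -3068189/42510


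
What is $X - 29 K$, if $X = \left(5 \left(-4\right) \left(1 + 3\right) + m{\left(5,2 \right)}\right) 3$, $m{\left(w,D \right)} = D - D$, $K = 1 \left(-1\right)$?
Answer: $-211$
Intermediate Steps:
$K = -1$
$m{\left(w,D \right)} = 0$
$X = -240$ ($X = \left(5 \left(-4\right) \left(1 + 3\right) + 0\right) 3 = \left(\left(-20\right) 4 + 0\right) 3 = \left(-80 + 0\right) 3 = \left(-80\right) 3 = -240$)
$X - 29 K = -240 - -29 = -240 + 29 = -211$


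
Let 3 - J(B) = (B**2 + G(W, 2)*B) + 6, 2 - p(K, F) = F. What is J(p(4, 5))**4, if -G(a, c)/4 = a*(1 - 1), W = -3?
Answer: 20736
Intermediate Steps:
G(a, c) = 0 (G(a, c) = -4*a*(1 - 1) = -4*a*0 = -4*0 = 0)
p(K, F) = 2 - F
J(B) = -3 - B**2 (J(B) = 3 - ((B**2 + 0*B) + 6) = 3 - ((B**2 + 0) + 6) = 3 - (B**2 + 6) = 3 - (6 + B**2) = 3 + (-6 - B**2) = -3 - B**2)
J(p(4, 5))**4 = (-3 - (2 - 1*5)**2)**4 = (-3 - (2 - 5)**2)**4 = (-3 - 1*(-3)**2)**4 = (-3 - 1*9)**4 = (-3 - 9)**4 = (-12)**4 = 20736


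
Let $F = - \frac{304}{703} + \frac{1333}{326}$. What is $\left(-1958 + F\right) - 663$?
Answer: $- \frac{31570397}{12062} \approx -2617.3$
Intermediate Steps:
$F = \frac{44105}{12062}$ ($F = \left(-304\right) \frac{1}{703} + 1333 \cdot \frac{1}{326} = - \frac{16}{37} + \frac{1333}{326} = \frac{44105}{12062} \approx 3.6565$)
$\left(-1958 + F\right) - 663 = \left(-1958 + \frac{44105}{12062}\right) - 663 = - \frac{23573291}{12062} - 663 = - \frac{31570397}{12062}$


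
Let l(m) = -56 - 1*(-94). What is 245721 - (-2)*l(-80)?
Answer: 245797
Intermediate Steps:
l(m) = 38 (l(m) = -56 + 94 = 38)
245721 - (-2)*l(-80) = 245721 - (-2)*38 = 245721 - 1*(-76) = 245721 + 76 = 245797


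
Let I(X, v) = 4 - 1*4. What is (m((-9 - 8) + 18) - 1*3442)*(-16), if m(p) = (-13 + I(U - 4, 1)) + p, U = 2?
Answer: 55264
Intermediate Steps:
I(X, v) = 0 (I(X, v) = 4 - 4 = 0)
m(p) = -13 + p (m(p) = (-13 + 0) + p = -13 + p)
(m((-9 - 8) + 18) - 1*3442)*(-16) = ((-13 + ((-9 - 8) + 18)) - 1*3442)*(-16) = ((-13 + (-17 + 18)) - 3442)*(-16) = ((-13 + 1) - 3442)*(-16) = (-12 - 3442)*(-16) = -3454*(-16) = 55264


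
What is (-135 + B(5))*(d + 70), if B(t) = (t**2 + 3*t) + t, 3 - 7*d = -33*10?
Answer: -74070/7 ≈ -10581.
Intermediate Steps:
d = 333/7 (d = 3/7 - (-33)*10/7 = 3/7 - 1/7*(-330) = 3/7 + 330/7 = 333/7 ≈ 47.571)
B(t) = t**2 + 4*t
(-135 + B(5))*(d + 70) = (-135 + 5*(4 + 5))*(333/7 + 70) = (-135 + 5*9)*(823/7) = (-135 + 45)*(823/7) = -90*823/7 = -74070/7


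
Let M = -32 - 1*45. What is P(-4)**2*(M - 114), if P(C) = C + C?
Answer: -12224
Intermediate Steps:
P(C) = 2*C
M = -77 (M = -32 - 45 = -77)
P(-4)**2*(M - 114) = (2*(-4))**2*(-77 - 114) = (-8)**2*(-191) = 64*(-191) = -12224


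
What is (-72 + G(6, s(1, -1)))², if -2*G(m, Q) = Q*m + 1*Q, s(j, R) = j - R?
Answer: 6241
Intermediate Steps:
G(m, Q) = -Q/2 - Q*m/2 (G(m, Q) = -(Q*m + 1*Q)/2 = -(Q*m + Q)/2 = -(Q + Q*m)/2 = -Q/2 - Q*m/2)
(-72 + G(6, s(1, -1)))² = (-72 - (1 - 1*(-1))*(1 + 6)/2)² = (-72 - ½*(1 + 1)*7)² = (-72 - ½*2*7)² = (-72 - 7)² = (-79)² = 6241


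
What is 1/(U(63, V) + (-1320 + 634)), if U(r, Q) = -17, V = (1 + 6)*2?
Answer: -1/703 ≈ -0.0014225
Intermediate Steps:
V = 14 (V = 7*2 = 14)
1/(U(63, V) + (-1320 + 634)) = 1/(-17 + (-1320 + 634)) = 1/(-17 - 686) = 1/(-703) = -1/703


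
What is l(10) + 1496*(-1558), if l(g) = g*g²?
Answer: -2329768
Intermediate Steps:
l(g) = g³
l(10) + 1496*(-1558) = 10³ + 1496*(-1558) = 1000 - 2330768 = -2329768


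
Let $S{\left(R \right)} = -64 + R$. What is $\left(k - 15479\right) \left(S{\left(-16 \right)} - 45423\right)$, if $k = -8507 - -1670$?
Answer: $1015444948$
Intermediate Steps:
$k = -6837$ ($k = -8507 + 1670 = -6837$)
$\left(k - 15479\right) \left(S{\left(-16 \right)} - 45423\right) = \left(-6837 - 15479\right) \left(\left(-64 - 16\right) - 45423\right) = - 22316 \left(-80 - 45423\right) = \left(-22316\right) \left(-45503\right) = 1015444948$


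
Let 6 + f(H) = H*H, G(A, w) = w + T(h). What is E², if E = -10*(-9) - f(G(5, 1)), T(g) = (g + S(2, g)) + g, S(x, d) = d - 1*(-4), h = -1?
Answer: 8464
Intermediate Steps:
S(x, d) = 4 + d (S(x, d) = d + 4 = 4 + d)
T(g) = 4 + 3*g (T(g) = (g + (4 + g)) + g = (4 + 2*g) + g = 4 + 3*g)
G(A, w) = 1 + w (G(A, w) = w + (4 + 3*(-1)) = w + (4 - 3) = w + 1 = 1 + w)
f(H) = -6 + H² (f(H) = -6 + H*H = -6 + H²)
E = 92 (E = -10*(-9) - (-6 + (1 + 1)²) = 90 - (-6 + 2²) = 90 - (-6 + 4) = 90 - 1*(-2) = 90 + 2 = 92)
E² = 92² = 8464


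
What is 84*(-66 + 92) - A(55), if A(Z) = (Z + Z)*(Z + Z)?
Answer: -9916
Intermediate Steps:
A(Z) = 4*Z**2 (A(Z) = (2*Z)*(2*Z) = 4*Z**2)
84*(-66 + 92) - A(55) = 84*(-66 + 92) - 4*55**2 = 84*26 - 4*3025 = 2184 - 1*12100 = 2184 - 12100 = -9916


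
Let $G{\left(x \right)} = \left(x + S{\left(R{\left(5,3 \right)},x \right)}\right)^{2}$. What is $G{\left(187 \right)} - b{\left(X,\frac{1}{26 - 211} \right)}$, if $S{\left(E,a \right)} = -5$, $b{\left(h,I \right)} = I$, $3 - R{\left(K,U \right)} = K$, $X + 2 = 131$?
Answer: $\frac{6127941}{185} \approx 33124.0$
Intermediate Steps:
$X = 129$ ($X = -2 + 131 = 129$)
$R{\left(K,U \right)} = 3 - K$
$G{\left(x \right)} = \left(-5 + x\right)^{2}$ ($G{\left(x \right)} = \left(x - 5\right)^{2} = \left(-5 + x\right)^{2}$)
$G{\left(187 \right)} - b{\left(X,\frac{1}{26 - 211} \right)} = \left(-5 + 187\right)^{2} - \frac{1}{26 - 211} = 182^{2} - \frac{1}{-185} = 33124 - - \frac{1}{185} = 33124 + \frac{1}{185} = \frac{6127941}{185}$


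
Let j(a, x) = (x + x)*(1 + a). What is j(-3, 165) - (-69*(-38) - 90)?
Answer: -3192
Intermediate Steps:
j(a, x) = 2*x*(1 + a) (j(a, x) = (2*x)*(1 + a) = 2*x*(1 + a))
j(-3, 165) - (-69*(-38) - 90) = 2*165*(1 - 3) - (-69*(-38) - 90) = 2*165*(-2) - (2622 - 90) = -660 - 1*2532 = -660 - 2532 = -3192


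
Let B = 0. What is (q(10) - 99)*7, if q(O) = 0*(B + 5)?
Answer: -693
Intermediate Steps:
q(O) = 0 (q(O) = 0*(0 + 5) = 0*5 = 0)
(q(10) - 99)*7 = (0 - 99)*7 = -99*7 = -693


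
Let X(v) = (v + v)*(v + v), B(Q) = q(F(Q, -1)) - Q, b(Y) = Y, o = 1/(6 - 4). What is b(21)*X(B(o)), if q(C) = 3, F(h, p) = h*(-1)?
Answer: 525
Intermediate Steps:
o = ½ (o = 1/2 = ½ ≈ 0.50000)
F(h, p) = -h
B(Q) = 3 - Q
X(v) = 4*v² (X(v) = (2*v)*(2*v) = 4*v²)
b(21)*X(B(o)) = 21*(4*(3 - 1*½)²) = 21*(4*(3 - ½)²) = 21*(4*(5/2)²) = 21*(4*(25/4)) = 21*25 = 525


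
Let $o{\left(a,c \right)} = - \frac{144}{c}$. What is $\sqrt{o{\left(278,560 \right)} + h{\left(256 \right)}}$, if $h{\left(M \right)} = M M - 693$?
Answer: $\frac{2 \sqrt{19858090}}{35} \approx 254.64$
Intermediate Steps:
$h{\left(M \right)} = -693 + M^{2}$ ($h{\left(M \right)} = M^{2} - 693 = -693 + M^{2}$)
$\sqrt{o{\left(278,560 \right)} + h{\left(256 \right)}} = \sqrt{- \frac{144}{560} - \left(693 - 256^{2}\right)} = \sqrt{\left(-144\right) \frac{1}{560} + \left(-693 + 65536\right)} = \sqrt{- \frac{9}{35} + 64843} = \sqrt{\frac{2269496}{35}} = \frac{2 \sqrt{19858090}}{35}$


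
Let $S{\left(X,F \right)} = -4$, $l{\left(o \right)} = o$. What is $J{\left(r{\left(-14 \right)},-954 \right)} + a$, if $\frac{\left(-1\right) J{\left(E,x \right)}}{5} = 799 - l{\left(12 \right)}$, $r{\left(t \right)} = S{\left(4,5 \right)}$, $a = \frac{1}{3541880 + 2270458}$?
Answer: $- \frac{22871550029}{5812338} \approx -3935.0$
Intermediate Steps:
$a = \frac{1}{5812338} \approx 1.7205 \cdot 10^{-7}$
$r{\left(t \right)} = -4$
$J{\left(E,x \right)} = -3935$ ($J{\left(E,x \right)} = - 5 \left(799 - 12\right) = \left(-5\right) 787 = -3935$)
$J{\left(r{\left(-14 \right)},-954 \right)} + a = -3935 + \frac{1}{5812338} = - \frac{22871550029}{5812338}$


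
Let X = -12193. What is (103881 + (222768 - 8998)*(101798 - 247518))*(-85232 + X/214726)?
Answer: 570101356375016046375/214726 ≈ 2.6550e+15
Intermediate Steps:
(103881 + (222768 - 8998)*(101798 - 247518))*(-85232 + X/214726) = (103881 + (222768 - 8998)*(101798 - 247518))*(-85232 - 12193/214726) = (103881 + 213770*(-145720))*(-85232 - 12193*1/214726) = (103881 - 31150564400)*(-85232 - 12193/214726) = -31150460519*(-18301538625/214726) = 570101356375016046375/214726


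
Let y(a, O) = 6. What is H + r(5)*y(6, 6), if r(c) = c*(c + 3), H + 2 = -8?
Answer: 230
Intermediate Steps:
H = -10 (H = -2 - 8 = -10)
r(c) = c*(3 + c)
H + r(5)*y(6, 6) = -10 + (5*(3 + 5))*6 = -10 + (5*8)*6 = -10 + 40*6 = -10 + 240 = 230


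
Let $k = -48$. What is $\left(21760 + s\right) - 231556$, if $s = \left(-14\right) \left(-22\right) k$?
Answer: $-224580$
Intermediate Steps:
$s = -14784$ ($s = \left(-14\right) \left(-22\right) \left(-48\right) = 308 \left(-48\right) = -14784$)
$\left(21760 + s\right) - 231556 = \left(21760 - 14784\right) - 231556 = 6976 - 231556 = -224580$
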